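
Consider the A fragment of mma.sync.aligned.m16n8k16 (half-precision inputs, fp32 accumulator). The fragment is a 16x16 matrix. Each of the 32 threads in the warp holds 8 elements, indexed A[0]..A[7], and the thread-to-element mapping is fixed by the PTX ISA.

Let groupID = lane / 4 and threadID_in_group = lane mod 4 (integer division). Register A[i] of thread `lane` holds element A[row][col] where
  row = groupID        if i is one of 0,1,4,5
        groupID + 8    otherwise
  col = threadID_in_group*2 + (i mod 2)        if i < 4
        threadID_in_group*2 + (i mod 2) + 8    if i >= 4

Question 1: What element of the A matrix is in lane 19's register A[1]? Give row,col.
lane 19: G=4 (19/4), T=3 (19%4)
i=1: r=4+0=4, c=3*2+1+0=7

4,7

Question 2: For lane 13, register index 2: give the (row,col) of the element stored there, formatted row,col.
L=13=>grp=13>>2=3, tig=13&3=1
[2]=>row 3+8=11  col 1·2+0+0=2

11,2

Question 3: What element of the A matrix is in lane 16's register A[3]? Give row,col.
12,1

L=16⇒gr=16>>2=4, th=16&3=0
[3]⇒row 4+8=12  col 0·2+1+0=1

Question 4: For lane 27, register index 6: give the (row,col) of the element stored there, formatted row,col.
L=27=>grp=27>>2=6, tig=27&3=3
[6]=>row 6+8=14  col 3·2+0+8=14

14,14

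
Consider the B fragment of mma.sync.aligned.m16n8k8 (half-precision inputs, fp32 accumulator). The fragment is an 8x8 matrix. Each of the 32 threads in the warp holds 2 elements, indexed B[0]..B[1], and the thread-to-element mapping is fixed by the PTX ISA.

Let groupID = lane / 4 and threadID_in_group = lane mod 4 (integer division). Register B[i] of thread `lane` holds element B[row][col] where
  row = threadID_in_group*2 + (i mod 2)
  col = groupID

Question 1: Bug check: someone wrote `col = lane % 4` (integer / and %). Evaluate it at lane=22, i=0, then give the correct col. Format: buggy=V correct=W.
buggy=2 correct=5

`lane % 4`[22,0]=>2
22: grp=5,tig=2
[0] (2*2+0,5) = (4,5)
col: 2 vs 5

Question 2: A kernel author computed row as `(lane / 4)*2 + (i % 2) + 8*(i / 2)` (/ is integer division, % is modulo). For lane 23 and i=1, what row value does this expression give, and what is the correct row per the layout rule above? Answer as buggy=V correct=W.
`(lane / 4)*2 + (i % 2) + 8*(i / 2)`[23,1]->11
L=23->gid=23>>2=5, tid=23&3=3
[1]->row 3·2+1=7  col gid=5
row: 11 vs 7

buggy=11 correct=7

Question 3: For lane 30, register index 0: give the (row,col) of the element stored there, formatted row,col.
30: gid=7,tid=2
[0] (2*2+0,7) = (4,7)

4,7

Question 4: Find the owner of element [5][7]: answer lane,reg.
c=7->g=7  r=5->t=2,b0=1
L=7*4+2=30  i=1=1

30,1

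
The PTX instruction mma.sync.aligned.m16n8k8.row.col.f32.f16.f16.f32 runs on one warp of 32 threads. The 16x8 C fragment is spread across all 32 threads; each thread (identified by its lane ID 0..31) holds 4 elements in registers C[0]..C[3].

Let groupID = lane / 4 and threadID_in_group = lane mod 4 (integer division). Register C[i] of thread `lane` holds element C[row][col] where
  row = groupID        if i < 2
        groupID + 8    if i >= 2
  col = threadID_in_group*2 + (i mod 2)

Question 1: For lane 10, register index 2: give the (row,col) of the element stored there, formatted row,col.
10,4

lane 10->10/4=2, 10 mod 4=2
i=2  r:2+8->10  c:2·2+0->4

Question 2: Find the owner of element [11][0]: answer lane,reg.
12,2

r:11=>grp=3,rB=1  c:0=>tig=0,lo=0
L=3*4+0=12  i=1*2+0=2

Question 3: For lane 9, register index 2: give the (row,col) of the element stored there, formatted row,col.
L=9->gid=9>>2=2, tid=9&3=1
[2]->row 2+8=10  col 1·2+0=2

10,2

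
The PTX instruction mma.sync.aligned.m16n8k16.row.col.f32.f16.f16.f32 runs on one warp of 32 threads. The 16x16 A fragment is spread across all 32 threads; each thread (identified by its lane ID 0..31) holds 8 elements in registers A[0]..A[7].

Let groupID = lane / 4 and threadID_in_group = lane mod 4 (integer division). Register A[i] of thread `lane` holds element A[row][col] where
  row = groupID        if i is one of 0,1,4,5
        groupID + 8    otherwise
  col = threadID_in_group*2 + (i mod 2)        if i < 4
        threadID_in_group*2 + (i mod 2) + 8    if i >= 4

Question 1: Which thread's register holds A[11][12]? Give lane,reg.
r:11=>grp=3,rB=1  c:12=>cB=1,tig=2,lo=0
L=3*4+2=14  i=1*4+1*2+0=6

14,6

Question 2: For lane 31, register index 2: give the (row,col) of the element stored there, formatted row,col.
L=31->gid=31>>2=7, tid=31&3=3
[2]->row 7+8=15  col 3·2+0+0=6

15,6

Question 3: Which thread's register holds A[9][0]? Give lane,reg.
r:9=>grp=1,rB=1  c:0=>cB=0,tig=0,lo=0
L=1*4+0=4  i=0*4+1*2+0=2

4,2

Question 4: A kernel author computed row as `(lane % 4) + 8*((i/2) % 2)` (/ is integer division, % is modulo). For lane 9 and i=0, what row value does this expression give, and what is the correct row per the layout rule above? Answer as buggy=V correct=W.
`(lane % 4) + 8*((i/2) % 2)`[9,0]=>1
L=9=>grp=9>>2=2, tig=9&3=1
[0]=>row 2+0=2  col 1·2+0+0=2
row: 1 vs 2

buggy=1 correct=2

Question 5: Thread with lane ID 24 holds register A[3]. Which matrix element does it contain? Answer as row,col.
L=24=>grp=24>>2=6, tig=24&3=0
[3]=>row 6+8=14  col 0·2+1+0=1

14,1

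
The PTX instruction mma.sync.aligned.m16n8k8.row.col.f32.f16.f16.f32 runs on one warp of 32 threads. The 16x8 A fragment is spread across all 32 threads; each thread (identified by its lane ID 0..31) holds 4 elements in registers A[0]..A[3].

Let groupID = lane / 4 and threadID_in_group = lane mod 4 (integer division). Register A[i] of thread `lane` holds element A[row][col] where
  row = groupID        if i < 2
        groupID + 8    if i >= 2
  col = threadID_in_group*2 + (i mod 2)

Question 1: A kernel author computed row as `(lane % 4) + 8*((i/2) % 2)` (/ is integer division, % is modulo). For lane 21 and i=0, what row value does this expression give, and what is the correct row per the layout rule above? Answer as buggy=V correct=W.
`(lane % 4) + 8*((i/2) % 2)`[21,0]→1
lane 21→21/4=5, 21 mod 4=1
i=0  r:5+0→5  c:2·1+0→2
row: 1 vs 5

buggy=1 correct=5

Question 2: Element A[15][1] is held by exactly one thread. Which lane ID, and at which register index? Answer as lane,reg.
28,3

r:15=>grp=7,rB=1  c:1=>tig=0,lo=1
L=7*4+0=28  i=1*2+1=3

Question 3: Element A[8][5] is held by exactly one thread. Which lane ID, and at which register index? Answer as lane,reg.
2,3

r=8->g=0,rb=1  c=5->t=2,b0=1
L=0*4+2=2  i=1*2+1=3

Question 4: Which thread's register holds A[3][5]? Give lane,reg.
r: 3->gid=3,r8=0  c: 5->tid=2,i&1=1
L=3*4+2=14  i=0*2+1=1

14,1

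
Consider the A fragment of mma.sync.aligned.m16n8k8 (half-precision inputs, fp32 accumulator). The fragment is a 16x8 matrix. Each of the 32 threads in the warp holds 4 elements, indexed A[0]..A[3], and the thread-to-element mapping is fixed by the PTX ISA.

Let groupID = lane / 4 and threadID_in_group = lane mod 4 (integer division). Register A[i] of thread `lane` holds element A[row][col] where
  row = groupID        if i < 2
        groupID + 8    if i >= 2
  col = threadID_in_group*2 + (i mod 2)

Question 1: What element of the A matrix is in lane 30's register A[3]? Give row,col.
30: gr=7,th=2
[3] (7+8,2*2+1) = (15,5)

15,5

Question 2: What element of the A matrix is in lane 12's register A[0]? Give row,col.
3,0

lane 12→12/4=3, 12 mod 4=0
i=0  r:3+0→3  c:2·0+0→0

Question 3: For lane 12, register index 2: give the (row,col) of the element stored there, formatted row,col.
lane 12⇒12/4=3, 12 mod 4=0
i=2  r:3+8⇒11  c:2·0+0⇒0

11,0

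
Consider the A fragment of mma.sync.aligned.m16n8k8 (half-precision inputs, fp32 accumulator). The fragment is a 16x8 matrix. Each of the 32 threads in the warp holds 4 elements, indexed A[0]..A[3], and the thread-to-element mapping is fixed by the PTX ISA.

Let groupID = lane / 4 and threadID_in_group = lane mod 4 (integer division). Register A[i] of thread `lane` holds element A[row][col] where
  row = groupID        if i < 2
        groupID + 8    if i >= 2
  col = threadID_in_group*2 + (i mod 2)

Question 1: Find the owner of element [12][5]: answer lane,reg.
18,3

r=12→G=4,rhi=1  c=5→T=2,p=1
L=4*4+2=18  i=1*2+1=3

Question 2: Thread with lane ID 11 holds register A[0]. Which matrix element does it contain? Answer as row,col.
11: g=2,t=3
[0] (2+0,3*2+0) = (2,6)

2,6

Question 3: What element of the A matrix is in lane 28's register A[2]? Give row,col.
15,0

lane 28: gid=7 (28/4), tid=0 (28%4)
i=2: r=7+8=15, c=0*2+0=0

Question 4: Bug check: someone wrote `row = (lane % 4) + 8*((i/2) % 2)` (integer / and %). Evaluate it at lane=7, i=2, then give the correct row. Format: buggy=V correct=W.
buggy=11 correct=9

`(lane % 4) + 8*((i/2) % 2)`[7,2]->11
lane 7->7/4=1, 7 mod 4=3
i=2  r:1+8->9  c:2·3+0->6
row: 11 vs 9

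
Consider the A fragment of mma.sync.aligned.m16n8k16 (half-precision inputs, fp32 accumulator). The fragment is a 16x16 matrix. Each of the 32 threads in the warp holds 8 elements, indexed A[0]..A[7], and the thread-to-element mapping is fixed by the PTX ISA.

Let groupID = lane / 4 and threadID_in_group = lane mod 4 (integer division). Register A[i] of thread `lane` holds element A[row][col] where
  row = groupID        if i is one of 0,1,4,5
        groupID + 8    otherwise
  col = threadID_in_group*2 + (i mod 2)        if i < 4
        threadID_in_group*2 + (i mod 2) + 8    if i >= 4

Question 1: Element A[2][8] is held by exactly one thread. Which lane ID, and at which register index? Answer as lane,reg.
r: 2->gid=2,r8=0  c: 8->c8=1,tid=0,i&1=0
L=2*4+0=8  i=1*4+0*2+0=4

8,4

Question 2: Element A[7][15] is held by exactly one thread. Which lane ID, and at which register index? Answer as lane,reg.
r:7=>grp=7,rB=0  c:15=>cB=1,tig=3,lo=1
L=7*4+3=31  i=1*4+0*2+1=5

31,5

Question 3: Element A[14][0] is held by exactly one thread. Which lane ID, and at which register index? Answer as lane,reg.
r=14->g=6,rb=1  c=0->cb=0,t=0,b0=0
L=6*4+0=24  i=0*4+1*2+0=2

24,2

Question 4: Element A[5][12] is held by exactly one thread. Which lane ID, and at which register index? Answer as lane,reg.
r: 5->gid=5,r8=0  c: 12->c8=1,tid=2,i&1=0
L=5*4+2=22  i=1*4+0*2+0=4

22,4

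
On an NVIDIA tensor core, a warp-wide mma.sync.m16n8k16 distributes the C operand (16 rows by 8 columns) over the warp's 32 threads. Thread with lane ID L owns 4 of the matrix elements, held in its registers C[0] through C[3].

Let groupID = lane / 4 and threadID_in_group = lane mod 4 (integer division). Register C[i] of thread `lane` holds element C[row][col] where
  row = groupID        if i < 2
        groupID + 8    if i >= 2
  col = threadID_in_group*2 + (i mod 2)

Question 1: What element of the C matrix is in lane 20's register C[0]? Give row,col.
5,0

20: grp=5,tig=0
[0] (5+0,0*2+0) = (5,0)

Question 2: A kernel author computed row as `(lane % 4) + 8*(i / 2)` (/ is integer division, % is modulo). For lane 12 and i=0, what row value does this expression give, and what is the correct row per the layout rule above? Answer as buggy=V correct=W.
`(lane % 4) + 8*(i / 2)`[12,0]⇒0
lane 12⇒12/4=3, 12 mod 4=0
i=0  r:3+0⇒3  c:2·0+0⇒0
row: 0 vs 3

buggy=0 correct=3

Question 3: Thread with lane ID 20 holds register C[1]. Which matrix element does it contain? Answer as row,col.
L=20->gid=20>>2=5, tid=20&3=0
[1]->row 5+0=5  col 0·2+1=1

5,1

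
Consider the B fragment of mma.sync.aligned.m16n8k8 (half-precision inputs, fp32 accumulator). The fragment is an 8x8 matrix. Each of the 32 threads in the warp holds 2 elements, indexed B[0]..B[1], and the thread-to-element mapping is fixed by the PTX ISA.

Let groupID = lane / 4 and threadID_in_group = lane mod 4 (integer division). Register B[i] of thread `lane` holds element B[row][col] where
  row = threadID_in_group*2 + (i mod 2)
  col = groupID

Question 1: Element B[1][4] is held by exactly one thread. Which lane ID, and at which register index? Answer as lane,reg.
16,1

c=4⇒gr=4  r=1⇒th=0,odd=1
L=4*4+0=16  i=1=1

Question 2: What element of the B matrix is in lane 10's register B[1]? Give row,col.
10: g=2,t=2
[1] (2*2+1,2) = (5,2)

5,2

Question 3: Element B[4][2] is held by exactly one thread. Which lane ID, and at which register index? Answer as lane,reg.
c: 2->gid=2  r: 4->tid=2,i&1=0
L=2*4+2=10  i=0=0

10,0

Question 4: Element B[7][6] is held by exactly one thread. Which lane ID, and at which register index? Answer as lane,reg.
27,1

c=6→G=6  r=7→T=3,p=1
L=6*4+3=27  i=1=1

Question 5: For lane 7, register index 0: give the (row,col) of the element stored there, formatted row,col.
6,1

L=7⇒gr=7>>2=1, th=7&3=3
[0]⇒row 3·2+0=6  col gr=1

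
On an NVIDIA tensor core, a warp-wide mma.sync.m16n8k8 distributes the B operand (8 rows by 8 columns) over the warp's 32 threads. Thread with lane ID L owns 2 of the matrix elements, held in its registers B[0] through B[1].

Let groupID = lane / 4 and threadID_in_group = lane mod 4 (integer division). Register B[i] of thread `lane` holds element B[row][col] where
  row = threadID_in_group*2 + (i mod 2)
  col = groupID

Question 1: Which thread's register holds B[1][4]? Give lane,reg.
16,1

c=4->g=4  r=1->t=0,b0=1
L=4*4+0=16  i=1=1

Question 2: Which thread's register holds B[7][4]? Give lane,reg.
19,1

c=4→G=4  r=7→T=3,p=1
L=4*4+3=19  i=1=1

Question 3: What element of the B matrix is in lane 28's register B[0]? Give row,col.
L=28→G=28>>2=7, T=28&3=0
[0]→row 0·2+0=0  col G=7

0,7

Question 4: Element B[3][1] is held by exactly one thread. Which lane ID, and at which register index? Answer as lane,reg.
c=1⇒gr=1  r=3⇒th=1,odd=1
L=1*4+1=5  i=1=1

5,1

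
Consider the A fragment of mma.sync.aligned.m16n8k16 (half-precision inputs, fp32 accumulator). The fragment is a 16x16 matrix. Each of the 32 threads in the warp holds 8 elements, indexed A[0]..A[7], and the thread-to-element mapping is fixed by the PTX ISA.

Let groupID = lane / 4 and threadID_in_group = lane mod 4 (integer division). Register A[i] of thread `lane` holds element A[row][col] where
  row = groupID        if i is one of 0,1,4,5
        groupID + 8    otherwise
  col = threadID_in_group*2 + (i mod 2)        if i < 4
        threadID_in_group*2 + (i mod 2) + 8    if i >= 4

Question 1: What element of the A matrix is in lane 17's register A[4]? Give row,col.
4,10

lane 17->17/4=4, 17 mod 4=1
i=4  r:4+0->4  c:2·1+0+8->10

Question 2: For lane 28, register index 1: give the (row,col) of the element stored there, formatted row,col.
lane 28: g=7 (28/4), t=0 (28%4)
i=1: r=7+0=7, c=0*2+1+0=1

7,1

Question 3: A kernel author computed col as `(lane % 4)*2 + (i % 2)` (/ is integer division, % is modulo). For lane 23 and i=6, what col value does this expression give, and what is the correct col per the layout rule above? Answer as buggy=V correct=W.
`(lane % 4)*2 + (i % 2)`[23,6]→6
lane 23: G=5 (23/4), T=3 (23%4)
i=6: r=5+8=13, c=3*2+0+8=14
col: 6 vs 14

buggy=6 correct=14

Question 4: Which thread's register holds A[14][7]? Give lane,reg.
r:14=>grp=6,rB=1  c:7=>cB=0,tig=3,lo=1
L=6*4+3=27  i=0*4+1*2+1=3

27,3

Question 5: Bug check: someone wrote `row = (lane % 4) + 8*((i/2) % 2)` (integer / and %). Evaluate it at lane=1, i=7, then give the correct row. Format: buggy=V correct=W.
`(lane % 4) + 8*((i/2) % 2)`[1,7]->9
lane 1->1/4=0, 1 mod 4=1
i=7  r:0+8->8  c:2·1+1+8->11
row: 9 vs 8

buggy=9 correct=8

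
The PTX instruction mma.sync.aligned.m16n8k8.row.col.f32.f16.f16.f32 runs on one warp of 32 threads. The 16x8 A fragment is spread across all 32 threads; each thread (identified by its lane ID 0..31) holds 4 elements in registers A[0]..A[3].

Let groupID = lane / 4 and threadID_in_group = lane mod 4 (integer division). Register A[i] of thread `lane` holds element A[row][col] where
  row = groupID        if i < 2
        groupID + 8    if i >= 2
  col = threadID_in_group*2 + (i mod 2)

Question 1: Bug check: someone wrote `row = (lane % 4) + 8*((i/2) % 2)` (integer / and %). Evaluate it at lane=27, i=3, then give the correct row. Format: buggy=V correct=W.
buggy=11 correct=14

`(lane % 4) + 8*((i/2) % 2)`[27,3]->11
lane 27: g=6 (27/4), t=3 (27%4)
i=3: r=6+8=14, c=3*2+1=7
row: 11 vs 14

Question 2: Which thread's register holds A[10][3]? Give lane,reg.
r:10=>grp=2,rB=1  c:3=>tig=1,lo=1
L=2*4+1=9  i=1*2+1=3

9,3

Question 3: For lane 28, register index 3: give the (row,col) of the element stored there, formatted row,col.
lane 28=>28/4=7, 28 mod 4=0
i=3  r:7+8=>15  c:2·0+1=>1

15,1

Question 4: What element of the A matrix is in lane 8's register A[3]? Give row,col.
10,1

lane 8⇒8/4=2, 8 mod 4=0
i=3  r:2+8⇒10  c:2·0+1⇒1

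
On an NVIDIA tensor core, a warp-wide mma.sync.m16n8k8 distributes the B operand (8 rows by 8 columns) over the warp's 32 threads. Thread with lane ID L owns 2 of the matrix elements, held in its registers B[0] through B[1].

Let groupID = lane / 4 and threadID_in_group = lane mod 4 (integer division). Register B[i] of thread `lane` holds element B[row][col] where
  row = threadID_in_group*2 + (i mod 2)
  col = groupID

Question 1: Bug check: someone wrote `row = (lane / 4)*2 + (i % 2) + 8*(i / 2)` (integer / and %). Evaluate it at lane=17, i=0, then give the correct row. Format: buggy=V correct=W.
`(lane / 4)*2 + (i % 2) + 8*(i / 2)`[17,0]=>8
lane 17: grp=4 (17/4), tig=1 (17%4)
i=0: r=1*2+0=2, c=grp=4
row: 8 vs 2

buggy=8 correct=2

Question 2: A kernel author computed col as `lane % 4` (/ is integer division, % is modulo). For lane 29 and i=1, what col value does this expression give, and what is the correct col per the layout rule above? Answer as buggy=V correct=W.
`lane % 4`[29,1]⇒1
lane 29: gr=7 (29/4), th=1 (29%4)
i=1: r=1*2+1=3, c=gr=7
col: 1 vs 7

buggy=1 correct=7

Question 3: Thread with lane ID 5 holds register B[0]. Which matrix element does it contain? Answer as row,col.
2,1

lane 5->5/4=1, 5 mod 4=1
i=0  r:2·1+0->2  c:1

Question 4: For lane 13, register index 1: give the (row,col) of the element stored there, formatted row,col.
13: G=3,T=1
[1] (1*2+1,3) = (3,3)

3,3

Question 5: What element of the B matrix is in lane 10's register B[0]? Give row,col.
4,2

lane 10⇒10/4=2, 10 mod 4=2
i=0  r:2·2+0⇒4  c:2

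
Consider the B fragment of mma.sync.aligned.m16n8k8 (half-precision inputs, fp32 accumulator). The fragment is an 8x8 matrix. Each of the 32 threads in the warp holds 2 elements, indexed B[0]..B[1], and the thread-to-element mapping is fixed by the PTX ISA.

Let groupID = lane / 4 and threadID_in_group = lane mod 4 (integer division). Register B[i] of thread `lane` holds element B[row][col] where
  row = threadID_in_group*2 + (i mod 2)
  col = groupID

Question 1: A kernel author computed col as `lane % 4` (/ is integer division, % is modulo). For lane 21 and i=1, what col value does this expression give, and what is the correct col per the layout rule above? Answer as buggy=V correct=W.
`lane % 4`[21,1]=>1
lane 21=>21/4=5, 21 mod 4=1
i=1  r:2·1+1=>3  c:5
col: 1 vs 5

buggy=1 correct=5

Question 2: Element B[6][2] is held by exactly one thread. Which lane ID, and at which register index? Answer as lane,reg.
c=2→G=2  r=6→T=3,p=0
L=2*4+3=11  i=0=0

11,0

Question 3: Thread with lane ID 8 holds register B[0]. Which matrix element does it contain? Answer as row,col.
lane 8: g=2 (8/4), t=0 (8%4)
i=0: r=0*2+0=0, c=g=2

0,2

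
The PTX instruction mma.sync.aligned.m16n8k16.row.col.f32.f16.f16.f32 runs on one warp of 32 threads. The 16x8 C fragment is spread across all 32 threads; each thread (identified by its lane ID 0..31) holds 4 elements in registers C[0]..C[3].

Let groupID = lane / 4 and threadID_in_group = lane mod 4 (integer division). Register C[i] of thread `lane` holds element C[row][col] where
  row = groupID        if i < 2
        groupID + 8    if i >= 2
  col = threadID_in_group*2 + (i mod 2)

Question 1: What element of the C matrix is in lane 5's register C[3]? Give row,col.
9,3

5: gr=1,th=1
[3] (1+8,1*2+1) = (9,3)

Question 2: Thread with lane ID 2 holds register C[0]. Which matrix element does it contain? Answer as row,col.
0,4

lane 2: g=0 (2/4), t=2 (2%4)
i=0: r=0+0=0, c=2*2+0=4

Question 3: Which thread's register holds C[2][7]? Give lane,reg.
r=2⇒gr=2,Rb=0  c=7⇒th=3,odd=1
L=2*4+3=11  i=0*2+1=1

11,1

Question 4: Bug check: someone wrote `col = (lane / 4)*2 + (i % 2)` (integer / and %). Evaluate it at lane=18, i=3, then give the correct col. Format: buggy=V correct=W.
buggy=9 correct=5

`(lane / 4)*2 + (i % 2)`[18,3]->9
lane 18->18/4=4, 18 mod 4=2
i=3  r:4+8->12  c:2·2+1->5
col: 9 vs 5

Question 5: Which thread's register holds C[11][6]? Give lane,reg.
15,2

r: 11->gid=3,r8=1  c: 6->tid=3,i&1=0
L=3*4+3=15  i=1*2+0=2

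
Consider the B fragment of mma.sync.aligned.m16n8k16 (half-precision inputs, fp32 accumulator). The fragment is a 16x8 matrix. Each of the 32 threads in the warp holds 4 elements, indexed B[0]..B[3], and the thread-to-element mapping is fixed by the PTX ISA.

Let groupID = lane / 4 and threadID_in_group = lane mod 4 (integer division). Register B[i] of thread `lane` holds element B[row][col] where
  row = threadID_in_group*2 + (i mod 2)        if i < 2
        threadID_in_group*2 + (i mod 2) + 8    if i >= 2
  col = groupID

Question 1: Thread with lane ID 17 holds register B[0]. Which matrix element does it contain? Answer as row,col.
17: gid=4,tid=1
[0] (1*2+0+0,4) = (2,4)

2,4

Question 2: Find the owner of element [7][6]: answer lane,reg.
c=6->g=6  r=7->rb=0,t=3,b0=1
L=6*4+3=27  i=0*2+1=1

27,1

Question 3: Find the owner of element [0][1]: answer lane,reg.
c=1⇒gr=1  r=0⇒Rb=0,th=0,odd=0
L=1*4+0=4  i=0*2+0=0

4,0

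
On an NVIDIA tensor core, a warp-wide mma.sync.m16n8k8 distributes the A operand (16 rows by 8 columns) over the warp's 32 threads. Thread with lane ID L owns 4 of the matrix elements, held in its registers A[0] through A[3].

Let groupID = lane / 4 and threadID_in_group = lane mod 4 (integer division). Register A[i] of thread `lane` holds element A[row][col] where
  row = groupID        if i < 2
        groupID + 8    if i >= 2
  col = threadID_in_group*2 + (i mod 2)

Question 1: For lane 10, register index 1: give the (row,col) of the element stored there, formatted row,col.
lane 10->10/4=2, 10 mod 4=2
i=1  r:2+0->2  c:2·2+1->5

2,5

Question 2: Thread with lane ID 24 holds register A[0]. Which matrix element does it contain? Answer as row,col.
lane 24->24/4=6, 24 mod 4=0
i=0  r:6+0->6  c:2·0+0->0

6,0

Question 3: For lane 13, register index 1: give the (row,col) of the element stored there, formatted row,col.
lane 13=>13/4=3, 13 mod 4=1
i=1  r:3+0=>3  c:2·1+1=>3

3,3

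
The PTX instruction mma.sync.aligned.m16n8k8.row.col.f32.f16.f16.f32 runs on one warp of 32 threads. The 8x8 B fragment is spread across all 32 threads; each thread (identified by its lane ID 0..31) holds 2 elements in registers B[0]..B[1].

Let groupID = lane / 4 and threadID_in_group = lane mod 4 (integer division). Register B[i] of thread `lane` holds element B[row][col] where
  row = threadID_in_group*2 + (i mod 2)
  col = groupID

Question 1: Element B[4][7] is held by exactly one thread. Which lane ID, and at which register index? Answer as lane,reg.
30,0

c:7=>grp=7  r:4=>tig=2,lo=0
L=7*4+2=30  i=0=0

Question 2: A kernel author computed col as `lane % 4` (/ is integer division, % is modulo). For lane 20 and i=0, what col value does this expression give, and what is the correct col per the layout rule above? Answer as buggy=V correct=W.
`lane % 4`[20,0]->0
lane 20: g=5 (20/4), t=0 (20%4)
i=0: r=0*2+0=0, c=g=5
col: 0 vs 5

buggy=0 correct=5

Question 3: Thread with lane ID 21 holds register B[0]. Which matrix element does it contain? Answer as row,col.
2,5

21: g=5,t=1
[0] (1*2+0,5) = (2,5)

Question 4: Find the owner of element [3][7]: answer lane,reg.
c: 7->gid=7  r: 3->tid=1,i&1=1
L=7*4+1=29  i=1=1

29,1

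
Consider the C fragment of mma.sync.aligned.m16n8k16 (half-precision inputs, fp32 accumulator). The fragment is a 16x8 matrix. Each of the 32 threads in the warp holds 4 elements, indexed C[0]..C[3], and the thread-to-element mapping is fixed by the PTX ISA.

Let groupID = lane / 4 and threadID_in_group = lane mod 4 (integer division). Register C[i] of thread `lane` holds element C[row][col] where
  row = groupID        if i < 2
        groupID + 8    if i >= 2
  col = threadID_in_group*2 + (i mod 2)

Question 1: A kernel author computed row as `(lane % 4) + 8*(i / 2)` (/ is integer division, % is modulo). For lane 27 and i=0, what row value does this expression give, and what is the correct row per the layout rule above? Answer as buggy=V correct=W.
`(lane % 4) + 8*(i / 2)`[27,0]->3
L=27->gid=27>>2=6, tid=27&3=3
[0]->row 6+0=6  col 3·2+0=6
row: 3 vs 6

buggy=3 correct=6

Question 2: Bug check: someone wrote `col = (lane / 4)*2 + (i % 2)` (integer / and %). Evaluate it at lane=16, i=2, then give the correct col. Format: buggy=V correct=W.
buggy=8 correct=0

`(lane / 4)*2 + (i % 2)`[16,2]->8
16: g=4,t=0
[2] (4+8,0*2+0) = (12,0)
col: 8 vs 0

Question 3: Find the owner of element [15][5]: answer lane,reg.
r=15→G=7,rhi=1  c=5→T=2,p=1
L=7*4+2=30  i=1*2+1=3

30,3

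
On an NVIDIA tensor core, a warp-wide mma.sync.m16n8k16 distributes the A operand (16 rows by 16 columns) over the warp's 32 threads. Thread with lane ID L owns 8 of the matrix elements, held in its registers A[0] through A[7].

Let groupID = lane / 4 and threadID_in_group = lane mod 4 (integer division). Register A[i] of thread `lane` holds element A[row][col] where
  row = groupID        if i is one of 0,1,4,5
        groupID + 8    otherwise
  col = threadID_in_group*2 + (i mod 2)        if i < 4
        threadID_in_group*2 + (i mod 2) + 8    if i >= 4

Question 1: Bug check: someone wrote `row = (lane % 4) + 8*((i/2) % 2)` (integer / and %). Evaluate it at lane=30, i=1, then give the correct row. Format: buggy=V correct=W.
buggy=2 correct=7

`(lane % 4) + 8*((i/2) % 2)`[30,1]->2
30: g=7,t=2
[1] (7+0,2*2+1+0) = (7,5)
row: 2 vs 7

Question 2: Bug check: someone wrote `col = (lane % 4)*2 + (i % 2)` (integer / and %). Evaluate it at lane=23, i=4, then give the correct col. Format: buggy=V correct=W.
`(lane % 4)*2 + (i % 2)`[23,4]⇒6
lane 23: gr=5 (23/4), th=3 (23%4)
i=4: r=5+0=5, c=3*2+0+8=14
col: 6 vs 14

buggy=6 correct=14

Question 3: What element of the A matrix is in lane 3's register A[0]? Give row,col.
0,6

lane 3: G=0 (3/4), T=3 (3%4)
i=0: r=0+0=0, c=3*2+0+0=6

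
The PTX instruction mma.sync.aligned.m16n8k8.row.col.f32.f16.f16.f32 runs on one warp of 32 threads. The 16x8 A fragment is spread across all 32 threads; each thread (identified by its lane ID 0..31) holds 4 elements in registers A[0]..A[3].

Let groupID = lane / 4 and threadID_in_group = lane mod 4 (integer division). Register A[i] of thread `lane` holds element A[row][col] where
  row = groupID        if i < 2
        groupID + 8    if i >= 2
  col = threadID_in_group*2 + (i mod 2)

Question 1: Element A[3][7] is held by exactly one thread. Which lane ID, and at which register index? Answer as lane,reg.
r=3→G=3,rhi=0  c=7→T=3,p=1
L=3*4+3=15  i=0*2+1=1

15,1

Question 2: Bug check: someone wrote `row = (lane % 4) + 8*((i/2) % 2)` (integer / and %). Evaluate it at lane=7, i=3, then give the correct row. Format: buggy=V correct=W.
buggy=11 correct=9

`(lane % 4) + 8*((i/2) % 2)`[7,3]->11
lane 7: gid=1 (7/4), tid=3 (7%4)
i=3: r=1+8=9, c=3*2+1=7
row: 11 vs 9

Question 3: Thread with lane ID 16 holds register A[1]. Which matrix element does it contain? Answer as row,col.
4,1

L=16→G=16>>2=4, T=16&3=0
[1]→row 4+0=4  col 0·2+1=1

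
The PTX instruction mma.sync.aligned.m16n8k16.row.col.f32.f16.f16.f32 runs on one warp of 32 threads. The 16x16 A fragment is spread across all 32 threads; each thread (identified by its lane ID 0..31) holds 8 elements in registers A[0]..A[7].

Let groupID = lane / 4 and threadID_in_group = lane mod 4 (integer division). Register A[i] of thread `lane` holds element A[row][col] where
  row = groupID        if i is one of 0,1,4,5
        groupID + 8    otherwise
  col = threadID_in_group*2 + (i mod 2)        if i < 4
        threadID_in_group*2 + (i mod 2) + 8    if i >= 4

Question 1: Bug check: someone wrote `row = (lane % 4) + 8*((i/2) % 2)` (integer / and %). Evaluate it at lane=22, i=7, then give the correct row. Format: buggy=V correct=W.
`(lane % 4) + 8*((i/2) % 2)`[22,7]=>10
lane 22: grp=5 (22/4), tig=2 (22%4)
i=7: r=5+8=13, c=2*2+1+8=13
row: 10 vs 13

buggy=10 correct=13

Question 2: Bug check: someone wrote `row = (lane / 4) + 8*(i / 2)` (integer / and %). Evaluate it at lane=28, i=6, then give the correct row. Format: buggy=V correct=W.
`(lane / 4) + 8*(i / 2)`[28,6]=>31
28: grp=7,tig=0
[6] (7+8,0*2+0+8) = (15,8)
row: 31 vs 15

buggy=31 correct=15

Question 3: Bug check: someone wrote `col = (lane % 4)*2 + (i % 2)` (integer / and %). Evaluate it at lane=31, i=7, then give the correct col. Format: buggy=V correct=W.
`(lane % 4)*2 + (i % 2)`[31,7]->7
31: g=7,t=3
[7] (7+8,3*2+1+8) = (15,15)
col: 7 vs 15

buggy=7 correct=15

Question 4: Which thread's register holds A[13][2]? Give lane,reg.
r=13⇒gr=5,Rb=1  c=2⇒Cb=0,th=1,odd=0
L=5*4+1=21  i=0*4+1*2+0=2

21,2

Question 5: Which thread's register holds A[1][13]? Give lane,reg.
r: 1->gid=1,r8=0  c: 13->c8=1,tid=2,i&1=1
L=1*4+2=6  i=1*4+0*2+1=5

6,5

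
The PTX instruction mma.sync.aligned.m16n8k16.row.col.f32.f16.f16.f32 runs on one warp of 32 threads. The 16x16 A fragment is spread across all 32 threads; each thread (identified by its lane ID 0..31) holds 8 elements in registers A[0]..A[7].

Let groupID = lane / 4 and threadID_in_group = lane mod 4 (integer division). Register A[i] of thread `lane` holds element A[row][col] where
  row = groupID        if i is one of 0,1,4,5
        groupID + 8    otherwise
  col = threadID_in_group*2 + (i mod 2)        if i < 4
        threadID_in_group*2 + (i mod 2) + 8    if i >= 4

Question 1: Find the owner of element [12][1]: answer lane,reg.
16,3

r=12->g=4,rb=1  c=1->cb=0,t=0,b0=1
L=4*4+0=16  i=0*4+1*2+1=3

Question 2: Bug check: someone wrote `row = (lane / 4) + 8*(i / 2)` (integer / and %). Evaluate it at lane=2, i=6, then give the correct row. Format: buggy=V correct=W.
buggy=24 correct=8

`(lane / 4) + 8*(i / 2)`[2,6]->24
lane 2->2/4=0, 2 mod 4=2
i=6  r:0+8->8  c:2·2+0+8->12
row: 24 vs 8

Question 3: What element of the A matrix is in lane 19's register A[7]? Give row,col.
lane 19->19/4=4, 19 mod 4=3
i=7  r:4+8->12  c:2·3+1+8->15

12,15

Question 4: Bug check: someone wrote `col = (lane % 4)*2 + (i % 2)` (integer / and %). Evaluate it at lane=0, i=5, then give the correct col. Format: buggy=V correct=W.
`(lane % 4)*2 + (i % 2)`[0,5]⇒1
L=0⇒gr=0>>2=0, th=0&3=0
[5]⇒row 0+0=0  col 0·2+1+8=9
col: 1 vs 9

buggy=1 correct=9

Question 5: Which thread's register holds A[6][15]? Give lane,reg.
r=6→G=6,rhi=0  c=15→chi=1,T=3,p=1
L=6*4+3=27  i=1*4+0*2+1=5

27,5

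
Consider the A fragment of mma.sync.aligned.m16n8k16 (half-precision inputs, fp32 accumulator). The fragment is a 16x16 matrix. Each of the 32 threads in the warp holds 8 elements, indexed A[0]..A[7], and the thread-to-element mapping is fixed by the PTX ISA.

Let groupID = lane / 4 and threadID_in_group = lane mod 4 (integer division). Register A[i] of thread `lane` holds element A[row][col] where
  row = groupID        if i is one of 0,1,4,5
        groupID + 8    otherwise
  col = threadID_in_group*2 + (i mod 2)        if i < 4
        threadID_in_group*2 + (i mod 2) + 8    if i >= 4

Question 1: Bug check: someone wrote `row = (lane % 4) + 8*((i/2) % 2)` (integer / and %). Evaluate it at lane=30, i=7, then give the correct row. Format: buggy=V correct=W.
`(lane % 4) + 8*((i/2) % 2)`[30,7]=>10
30: grp=7,tig=2
[7] (7+8,2*2+1+8) = (15,13)
row: 10 vs 15

buggy=10 correct=15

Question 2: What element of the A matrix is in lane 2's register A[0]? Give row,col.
2: grp=0,tig=2
[0] (0+0,2*2+0+0) = (0,4)

0,4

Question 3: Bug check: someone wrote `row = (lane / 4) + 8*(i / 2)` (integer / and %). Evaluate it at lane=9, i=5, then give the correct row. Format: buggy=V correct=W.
buggy=18 correct=2

`(lane / 4) + 8*(i / 2)`[9,5]=>18
lane 9=>9/4=2, 9 mod 4=1
i=5  r:2+0=>2  c:2·1+1+8=>11
row: 18 vs 2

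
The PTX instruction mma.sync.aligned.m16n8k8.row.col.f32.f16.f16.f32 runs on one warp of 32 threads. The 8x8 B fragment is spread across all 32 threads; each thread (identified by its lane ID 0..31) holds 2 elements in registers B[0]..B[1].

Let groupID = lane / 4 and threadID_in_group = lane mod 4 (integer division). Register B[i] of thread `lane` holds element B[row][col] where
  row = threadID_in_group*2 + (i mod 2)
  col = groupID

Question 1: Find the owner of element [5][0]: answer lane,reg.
2,1

c:0=>grp=0  r:5=>tig=2,lo=1
L=0*4+2=2  i=1=1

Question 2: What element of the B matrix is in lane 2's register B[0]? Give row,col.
4,0

L=2→G=2>>2=0, T=2&3=2
[0]→row 2·2+0=4  col G=0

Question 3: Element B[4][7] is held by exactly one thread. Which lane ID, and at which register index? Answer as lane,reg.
30,0

c=7⇒gr=7  r=4⇒th=2,odd=0
L=7*4+2=30  i=0=0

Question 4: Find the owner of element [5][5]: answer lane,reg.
c=5->g=5  r=5->t=2,b0=1
L=5*4+2=22  i=1=1

22,1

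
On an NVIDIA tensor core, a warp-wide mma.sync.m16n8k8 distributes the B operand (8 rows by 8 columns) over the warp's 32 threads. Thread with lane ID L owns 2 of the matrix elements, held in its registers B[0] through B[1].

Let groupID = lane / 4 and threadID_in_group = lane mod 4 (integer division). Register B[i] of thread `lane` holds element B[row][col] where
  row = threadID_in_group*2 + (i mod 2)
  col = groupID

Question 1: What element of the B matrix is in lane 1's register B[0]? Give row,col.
2,0

1: G=0,T=1
[0] (1*2+0,0) = (2,0)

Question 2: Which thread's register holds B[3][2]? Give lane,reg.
c=2⇒gr=2  r=3⇒th=1,odd=1
L=2*4+1=9  i=1=1

9,1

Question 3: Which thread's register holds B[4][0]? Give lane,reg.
2,0

c: 0->gid=0  r: 4->tid=2,i&1=0
L=0*4+2=2  i=0=0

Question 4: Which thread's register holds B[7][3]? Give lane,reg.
c: 3->gid=3  r: 7->tid=3,i&1=1
L=3*4+3=15  i=1=1

15,1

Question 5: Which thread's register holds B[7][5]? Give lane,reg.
c=5->g=5  r=7->t=3,b0=1
L=5*4+3=23  i=1=1

23,1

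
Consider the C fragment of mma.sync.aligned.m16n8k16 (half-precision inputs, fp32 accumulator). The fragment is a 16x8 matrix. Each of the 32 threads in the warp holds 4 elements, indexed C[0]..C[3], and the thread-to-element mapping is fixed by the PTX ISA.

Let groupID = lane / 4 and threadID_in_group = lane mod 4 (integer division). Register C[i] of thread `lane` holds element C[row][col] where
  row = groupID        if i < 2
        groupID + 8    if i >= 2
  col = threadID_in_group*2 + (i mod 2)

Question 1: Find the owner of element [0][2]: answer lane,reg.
1,0

r: 0->gid=0,r8=0  c: 2->tid=1,i&1=0
L=0*4+1=1  i=0*2+0=0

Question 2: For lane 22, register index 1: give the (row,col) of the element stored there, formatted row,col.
22: g=5,t=2
[1] (5+0,2*2+1) = (5,5)

5,5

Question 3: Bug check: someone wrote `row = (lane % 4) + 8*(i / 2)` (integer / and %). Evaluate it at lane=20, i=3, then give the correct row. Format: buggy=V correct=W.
buggy=8 correct=13

`(lane % 4) + 8*(i / 2)`[20,3]->8
lane 20: gid=5 (20/4), tid=0 (20%4)
i=3: r=5+8=13, c=0*2+1=1
row: 8 vs 13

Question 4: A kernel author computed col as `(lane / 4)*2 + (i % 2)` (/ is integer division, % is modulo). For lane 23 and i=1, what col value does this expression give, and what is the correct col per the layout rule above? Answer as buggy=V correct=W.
buggy=11 correct=7

`(lane / 4)*2 + (i % 2)`[23,1]=>11
lane 23=>23/4=5, 23 mod 4=3
i=1  r:5+0=>5  c:2·3+1=>7
col: 11 vs 7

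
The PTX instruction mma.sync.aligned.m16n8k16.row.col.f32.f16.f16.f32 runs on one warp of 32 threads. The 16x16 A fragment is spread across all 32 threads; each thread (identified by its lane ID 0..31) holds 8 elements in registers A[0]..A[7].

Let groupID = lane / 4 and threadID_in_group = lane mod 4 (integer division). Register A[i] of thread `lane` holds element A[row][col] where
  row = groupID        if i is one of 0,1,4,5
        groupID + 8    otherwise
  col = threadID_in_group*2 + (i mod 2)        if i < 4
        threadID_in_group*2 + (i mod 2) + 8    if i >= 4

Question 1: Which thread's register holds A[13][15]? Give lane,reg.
r=13->g=5,rb=1  c=15->cb=1,t=3,b0=1
L=5*4+3=23  i=1*4+1*2+1=7

23,7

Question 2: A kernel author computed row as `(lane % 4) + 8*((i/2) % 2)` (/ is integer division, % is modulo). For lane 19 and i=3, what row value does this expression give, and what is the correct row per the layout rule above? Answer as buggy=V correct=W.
buggy=11 correct=12

`(lane % 4) + 8*((i/2) % 2)`[19,3]->11
L=19->g=19>>2=4, t=19&3=3
[3]->row 4+8=12  col 3·2+1+0=7
row: 11 vs 12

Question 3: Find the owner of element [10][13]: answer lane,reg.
10,7

r=10→G=2,rhi=1  c=13→chi=1,T=2,p=1
L=2*4+2=10  i=1*4+1*2+1=7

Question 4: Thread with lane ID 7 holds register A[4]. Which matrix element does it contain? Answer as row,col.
1,14

lane 7: gr=1 (7/4), th=3 (7%4)
i=4: r=1+0=1, c=3*2+0+8=14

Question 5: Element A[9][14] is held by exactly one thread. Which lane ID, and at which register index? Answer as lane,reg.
7,6

r=9→G=1,rhi=1  c=14→chi=1,T=3,p=0
L=1*4+3=7  i=1*4+1*2+0=6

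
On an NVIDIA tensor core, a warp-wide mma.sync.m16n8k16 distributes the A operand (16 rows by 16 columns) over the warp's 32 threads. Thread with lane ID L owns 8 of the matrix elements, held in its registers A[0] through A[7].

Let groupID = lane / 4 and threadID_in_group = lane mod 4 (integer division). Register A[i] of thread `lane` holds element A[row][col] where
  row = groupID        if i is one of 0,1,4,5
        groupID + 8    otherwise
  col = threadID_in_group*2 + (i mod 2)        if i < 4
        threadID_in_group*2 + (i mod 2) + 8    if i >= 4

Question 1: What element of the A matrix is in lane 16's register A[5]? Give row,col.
4,9

lane 16: grp=4 (16/4), tig=0 (16%4)
i=5: r=4+0=4, c=0*2+1+8=9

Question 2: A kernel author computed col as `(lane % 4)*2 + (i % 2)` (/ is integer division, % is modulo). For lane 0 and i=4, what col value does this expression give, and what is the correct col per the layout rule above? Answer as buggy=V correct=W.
buggy=0 correct=8

`(lane % 4)*2 + (i % 2)`[0,4]->0
lane 0->0/4=0, 0 mod 4=0
i=4  r:0+0->0  c:2·0+0+8->8
col: 0 vs 8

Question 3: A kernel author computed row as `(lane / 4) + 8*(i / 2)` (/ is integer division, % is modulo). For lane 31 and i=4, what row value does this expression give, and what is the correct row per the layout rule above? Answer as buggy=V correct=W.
`(lane / 4) + 8*(i / 2)`[31,4]⇒23
L=31⇒gr=31>>2=7, th=31&3=3
[4]⇒row 7+0=7  col 3·2+0+8=14
row: 23 vs 7

buggy=23 correct=7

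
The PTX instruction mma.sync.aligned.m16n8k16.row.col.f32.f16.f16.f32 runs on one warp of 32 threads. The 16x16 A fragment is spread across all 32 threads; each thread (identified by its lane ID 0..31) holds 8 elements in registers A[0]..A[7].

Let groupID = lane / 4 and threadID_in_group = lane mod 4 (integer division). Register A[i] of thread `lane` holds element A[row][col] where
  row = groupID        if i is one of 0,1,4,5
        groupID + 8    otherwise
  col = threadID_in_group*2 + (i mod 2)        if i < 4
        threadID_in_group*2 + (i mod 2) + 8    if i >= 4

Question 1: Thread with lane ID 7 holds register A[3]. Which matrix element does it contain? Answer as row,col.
lane 7: gid=1 (7/4), tid=3 (7%4)
i=3: r=1+8=9, c=3*2+1+0=7

9,7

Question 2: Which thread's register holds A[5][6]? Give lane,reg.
r=5⇒gr=5,Rb=0  c=6⇒Cb=0,th=3,odd=0
L=5*4+3=23  i=0*4+0*2+0=0

23,0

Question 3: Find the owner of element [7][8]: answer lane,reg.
28,4

r: 7->gid=7,r8=0  c: 8->c8=1,tid=0,i&1=0
L=7*4+0=28  i=1*4+0*2+0=4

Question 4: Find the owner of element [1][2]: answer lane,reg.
r=1->g=1,rb=0  c=2->cb=0,t=1,b0=0
L=1*4+1=5  i=0*4+0*2+0=0

5,0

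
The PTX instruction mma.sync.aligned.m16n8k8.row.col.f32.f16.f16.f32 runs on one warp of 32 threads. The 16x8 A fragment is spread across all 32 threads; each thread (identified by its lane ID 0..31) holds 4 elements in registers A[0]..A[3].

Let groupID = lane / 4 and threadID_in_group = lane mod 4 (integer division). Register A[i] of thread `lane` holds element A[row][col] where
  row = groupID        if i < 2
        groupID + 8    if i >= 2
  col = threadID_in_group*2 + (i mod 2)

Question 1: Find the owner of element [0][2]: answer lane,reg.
r=0→G=0,rhi=0  c=2→T=1,p=0
L=0*4+1=1  i=0*2+0=0

1,0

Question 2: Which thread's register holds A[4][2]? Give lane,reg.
17,0

r=4→G=4,rhi=0  c=2→T=1,p=0
L=4*4+1=17  i=0*2+0=0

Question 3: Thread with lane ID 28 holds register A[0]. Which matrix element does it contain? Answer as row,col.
7,0

lane 28: grp=7 (28/4), tig=0 (28%4)
i=0: r=7+0=7, c=0*2+0=0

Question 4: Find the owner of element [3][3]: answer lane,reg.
r=3->g=3,rb=0  c=3->t=1,b0=1
L=3*4+1=13  i=0*2+1=1

13,1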